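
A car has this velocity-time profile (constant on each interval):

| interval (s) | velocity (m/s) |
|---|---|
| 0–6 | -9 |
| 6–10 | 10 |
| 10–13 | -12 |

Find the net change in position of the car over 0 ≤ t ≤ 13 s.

-50 m

Net displacement equals the area under the velocity-time graph (areas below the axis count negative).
0–6 s: -9 × 6 = -54 m
6–10 s: 10 × 4 = 40 m
10–13 s: -12 × 3 = -36 m
Net displacement = -50 m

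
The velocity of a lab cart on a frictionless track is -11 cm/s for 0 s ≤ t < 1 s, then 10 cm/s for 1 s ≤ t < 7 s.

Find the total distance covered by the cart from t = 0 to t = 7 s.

71 cm

Total distance travelled is ∫|v| dt — sum the magnitudes of each area piece.
0–1 s: |-11| × 1 = 11 cm
1–7 s: |10| × 6 = 60 cm
Total distance = 71 cm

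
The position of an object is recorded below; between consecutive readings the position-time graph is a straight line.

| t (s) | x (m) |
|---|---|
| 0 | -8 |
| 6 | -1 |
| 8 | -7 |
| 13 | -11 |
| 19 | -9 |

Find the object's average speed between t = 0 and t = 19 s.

Average speed = (total path length)/(elapsed time); on a piecewise-linear x-t graph the path length is Σ|Δx|.
0–6 s: |Δx| = |-1 − -8| = 7 m
6–8 s: |Δx| = |-7 − -1| = 6 m
8–13 s: |Δx| = |-11 − -7| = 4 m
13–19 s: |Δx| = |-9 − -11| = 2 m
Total path = 19 m; average speed = 19/19 = 1 m/s.

1 m/s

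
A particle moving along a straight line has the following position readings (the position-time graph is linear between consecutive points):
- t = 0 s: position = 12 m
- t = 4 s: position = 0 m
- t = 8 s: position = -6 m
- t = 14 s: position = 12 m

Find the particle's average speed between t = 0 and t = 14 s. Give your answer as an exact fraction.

18/7 m/s

Average speed = (total path length)/(elapsed time); on a piecewise-linear x-t graph the path length is Σ|Δx|.
0–4 s: |Δx| = |0 − 12| = 12 m
4–8 s: |Δx| = |-6 − 0| = 6 m
8–14 s: |Δx| = |12 − -6| = 18 m
Total path = 36 m; average speed = 36/14 = 18/7 m/s.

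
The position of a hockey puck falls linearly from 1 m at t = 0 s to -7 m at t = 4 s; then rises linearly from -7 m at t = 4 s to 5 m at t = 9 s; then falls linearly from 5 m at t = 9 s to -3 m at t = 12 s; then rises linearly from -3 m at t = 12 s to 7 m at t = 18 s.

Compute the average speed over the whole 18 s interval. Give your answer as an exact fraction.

Average speed = (total path length)/(elapsed time); on a piecewise-linear x-t graph the path length is Σ|Δx|.
0–4 s: |Δx| = |-7 − 1| = 8 m
4–9 s: |Δx| = |5 − -7| = 12 m
9–12 s: |Δx| = |-3 − 5| = 8 m
12–18 s: |Δx| = |7 − -3| = 10 m
Total path = 38 m; average speed = 38/18 = 19/9 m/s.

19/9 m/s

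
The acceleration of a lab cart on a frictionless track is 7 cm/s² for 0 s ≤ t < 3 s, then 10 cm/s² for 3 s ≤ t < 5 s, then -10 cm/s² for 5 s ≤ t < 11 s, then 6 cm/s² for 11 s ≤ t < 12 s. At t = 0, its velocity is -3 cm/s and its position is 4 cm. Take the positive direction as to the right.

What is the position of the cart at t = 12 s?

On each constant-a segment, Δv = aΔt and Δx = v₀Δt + ½aΔt²; chain segment to segment.
0–3 s: v starts -3 cm/s; Δx = -3·3 + ½·7·3² = 22.5 cm; v ends 18 cm/s.
3–5 s: v starts 18 cm/s; Δx = 18·2 + ½·10·2² = 56 cm; v ends 38 cm/s.
5–11 s: v starts 38 cm/s; Δx = 38·6 + ½·-10·6² = 48 cm; v ends -22 cm/s.
11–12 s: v starts -22 cm/s; Δx = -22·1 + ½·6·1² = -19 cm; v ends -16 cm/s.
x(12) = 4 + Σ Δx = 111.5 cm.

111.5 cm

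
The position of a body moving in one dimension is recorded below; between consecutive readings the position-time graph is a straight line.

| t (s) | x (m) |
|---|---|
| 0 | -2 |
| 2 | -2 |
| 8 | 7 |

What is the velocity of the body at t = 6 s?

1.5 m/s

Velocity is the slope of the x-t graph on 2–8 s: (7 − -2)/(8 − 2) = 1.5 m/s.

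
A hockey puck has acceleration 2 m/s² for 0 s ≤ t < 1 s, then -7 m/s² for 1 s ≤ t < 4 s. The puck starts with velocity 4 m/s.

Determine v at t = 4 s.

-15 m/s

Δv equals the area under the a-t graph; then v = v₀ + Δv.
0–1 s: 2 × 1 = 2 m/s
1–4 s: -7 × 3 = -21 m/s
Δv = -19 m/s, so v(4) = 4 + (-19) = -15 m/s.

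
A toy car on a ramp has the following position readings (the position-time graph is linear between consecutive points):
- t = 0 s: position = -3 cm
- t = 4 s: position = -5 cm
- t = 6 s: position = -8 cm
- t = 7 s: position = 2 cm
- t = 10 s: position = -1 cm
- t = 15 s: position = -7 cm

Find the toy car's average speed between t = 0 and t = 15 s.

Average speed = (total path length)/(elapsed time); on a piecewise-linear x-t graph the path length is Σ|Δx|.
0–4 s: |Δx| = |-5 − -3| = 2 cm
4–6 s: |Δx| = |-8 − -5| = 3 cm
6–7 s: |Δx| = |2 − -8| = 10 cm
7–10 s: |Δx| = |-1 − 2| = 3 cm
10–15 s: |Δx| = |-7 − -1| = 6 cm
Total path = 24 cm; average speed = 24/15 = 1.6 cm/s.

1.6 cm/s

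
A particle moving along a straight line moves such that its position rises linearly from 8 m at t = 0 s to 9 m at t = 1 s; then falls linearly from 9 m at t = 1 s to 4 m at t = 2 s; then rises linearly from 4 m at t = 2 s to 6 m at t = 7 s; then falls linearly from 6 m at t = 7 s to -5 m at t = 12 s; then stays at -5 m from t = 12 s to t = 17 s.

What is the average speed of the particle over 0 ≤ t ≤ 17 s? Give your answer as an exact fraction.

Average speed = (total path length)/(elapsed time); on a piecewise-linear x-t graph the path length is Σ|Δx|.
0–1 s: |Δx| = |9 − 8| = 1 m
1–2 s: |Δx| = |4 − 9| = 5 m
2–7 s: |Δx| = |6 − 4| = 2 m
7–12 s: |Δx| = |-5 − 6| = 11 m
12–17 s: |Δx| = |-5 − -5| = 0 m
Total path = 19 m; average speed = 19/17 = 19/17 m/s.

19/17 m/s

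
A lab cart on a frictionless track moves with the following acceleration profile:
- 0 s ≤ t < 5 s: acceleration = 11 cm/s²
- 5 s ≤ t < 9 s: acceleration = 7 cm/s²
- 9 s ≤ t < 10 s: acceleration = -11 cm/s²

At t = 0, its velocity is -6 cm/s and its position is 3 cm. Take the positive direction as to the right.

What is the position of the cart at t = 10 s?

434 cm

On each constant-a segment, Δv = aΔt and Δx = v₀Δt + ½aΔt²; chain segment to segment.
0–5 s: v starts -6 cm/s; Δx = -6·5 + ½·11·5² = 107.5 cm; v ends 49 cm/s.
5–9 s: v starts 49 cm/s; Δx = 49·4 + ½·7·4² = 252 cm; v ends 77 cm/s.
9–10 s: v starts 77 cm/s; Δx = 77·1 + ½·-11·1² = 71.5 cm; v ends 66 cm/s.
x(10) = 3 + Σ Δx = 434 cm.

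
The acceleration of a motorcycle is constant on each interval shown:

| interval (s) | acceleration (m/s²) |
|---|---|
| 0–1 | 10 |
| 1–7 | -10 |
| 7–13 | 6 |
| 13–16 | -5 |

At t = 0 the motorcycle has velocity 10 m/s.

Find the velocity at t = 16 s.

-19 m/s

Δv equals the area under the a-t graph; then v = v₀ + Δv.
0–1 s: 10 × 1 = 10 m/s
1–7 s: -10 × 6 = -60 m/s
7–13 s: 6 × 6 = 36 m/s
13–16 s: -5 × 3 = -15 m/s
Δv = -29 m/s, so v(16) = 10 + (-29) = -19 m/s.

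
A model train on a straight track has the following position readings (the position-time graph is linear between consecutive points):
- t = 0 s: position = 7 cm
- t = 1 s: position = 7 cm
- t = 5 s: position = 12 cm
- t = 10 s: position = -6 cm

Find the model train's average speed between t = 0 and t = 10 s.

Average speed = (total path length)/(elapsed time); on a piecewise-linear x-t graph the path length is Σ|Δx|.
0–1 s: |Δx| = |7 − 7| = 0 cm
1–5 s: |Δx| = |12 − 7| = 5 cm
5–10 s: |Δx| = |-6 − 12| = 18 cm
Total path = 23 cm; average speed = 23/10 = 2.3 cm/s.

2.3 cm/s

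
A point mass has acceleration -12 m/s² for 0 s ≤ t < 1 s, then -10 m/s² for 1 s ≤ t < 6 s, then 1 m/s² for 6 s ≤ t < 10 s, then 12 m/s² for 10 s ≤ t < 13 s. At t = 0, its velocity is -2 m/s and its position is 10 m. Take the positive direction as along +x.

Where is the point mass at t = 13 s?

On each constant-a segment, Δv = aΔt and Δx = v₀Δt + ½aΔt²; chain segment to segment.
0–1 s: v starts -2 m/s; Δx = -2·1 + ½·-12·1² = -8 m; v ends -14 m/s.
1–6 s: v starts -14 m/s; Δx = -14·5 + ½·-10·5² = -195 m; v ends -64 m/s.
6–10 s: v starts -64 m/s; Δx = -64·4 + ½·1·4² = -248 m; v ends -60 m/s.
10–13 s: v starts -60 m/s; Δx = -60·3 + ½·12·3² = -126 m; v ends -24 m/s.
x(13) = 10 + Σ Δx = -567 m.

-567 m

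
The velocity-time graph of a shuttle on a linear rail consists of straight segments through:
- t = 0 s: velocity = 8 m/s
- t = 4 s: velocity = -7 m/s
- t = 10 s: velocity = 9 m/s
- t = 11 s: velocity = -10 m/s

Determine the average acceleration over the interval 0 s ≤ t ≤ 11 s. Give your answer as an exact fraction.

-18/11 m/s²

Average acceleration = Δv/Δt = (-10 − 8)/(11 − 0) = -18/11 m/s².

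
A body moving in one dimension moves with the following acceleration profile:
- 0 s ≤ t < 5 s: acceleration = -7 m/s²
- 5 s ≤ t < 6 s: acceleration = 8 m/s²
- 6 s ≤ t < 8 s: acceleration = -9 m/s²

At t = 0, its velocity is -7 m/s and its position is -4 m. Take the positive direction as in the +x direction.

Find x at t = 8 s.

-250.5 m

On each constant-a segment, Δv = aΔt and Δx = v₀Δt + ½aΔt²; chain segment to segment.
0–5 s: v starts -7 m/s; Δx = -7·5 + ½·-7·5² = -122.5 m; v ends -42 m/s.
5–6 s: v starts -42 m/s; Δx = -42·1 + ½·8·1² = -38 m; v ends -34 m/s.
6–8 s: v starts -34 m/s; Δx = -34·2 + ½·-9·2² = -86 m; v ends -52 m/s.
x(8) = -4 + Σ Δx = -250.5 m.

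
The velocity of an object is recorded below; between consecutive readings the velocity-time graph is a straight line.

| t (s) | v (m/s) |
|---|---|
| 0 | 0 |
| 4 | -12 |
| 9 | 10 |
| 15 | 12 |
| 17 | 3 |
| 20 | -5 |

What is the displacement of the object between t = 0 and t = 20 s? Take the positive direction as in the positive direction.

49 m

Displacement is the signed area under the v-t curve.
0–4 s: ½(0 + -12)(4) = -24 m
4–9 s: ½(-12 + 10)(5) = -5 m
9–15 s: ½(10 + 12)(6) = 66 m
15–17 s: ½(12 + 3)(2) = 15 m
17–20 s: ½(3 + -5)(3) = -3 m
Net displacement = 49 m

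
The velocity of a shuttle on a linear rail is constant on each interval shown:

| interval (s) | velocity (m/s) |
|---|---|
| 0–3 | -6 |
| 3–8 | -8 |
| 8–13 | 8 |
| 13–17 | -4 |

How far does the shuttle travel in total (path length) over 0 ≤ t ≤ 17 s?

Distance (not displacement) is the total path length: add the absolute areas under v-t.
0–3 s: |-6| × 3 = 18 m
3–8 s: |-8| × 5 = 40 m
8–13 s: |8| × 5 = 40 m
13–17 s: |-4| × 4 = 16 m
Total distance = 114 m

114 m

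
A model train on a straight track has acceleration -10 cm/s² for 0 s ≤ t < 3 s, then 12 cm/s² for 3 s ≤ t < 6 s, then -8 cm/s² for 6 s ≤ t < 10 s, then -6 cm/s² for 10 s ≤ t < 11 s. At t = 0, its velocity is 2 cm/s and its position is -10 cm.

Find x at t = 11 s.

-138 cm

On each constant-a segment, Δv = aΔt and Δx = v₀Δt + ½aΔt²; chain segment to segment.
0–3 s: v starts 2 cm/s; Δx = 2·3 + ½·-10·3² = -39 cm; v ends -28 cm/s.
3–6 s: v starts -28 cm/s; Δx = -28·3 + ½·12·3² = -30 cm; v ends 8 cm/s.
6–10 s: v starts 8 cm/s; Δx = 8·4 + ½·-8·4² = -32 cm; v ends -24 cm/s.
10–11 s: v starts -24 cm/s; Δx = -24·1 + ½·-6·1² = -27 cm; v ends -30 cm/s.
x(11) = -10 + Σ Δx = -138 cm.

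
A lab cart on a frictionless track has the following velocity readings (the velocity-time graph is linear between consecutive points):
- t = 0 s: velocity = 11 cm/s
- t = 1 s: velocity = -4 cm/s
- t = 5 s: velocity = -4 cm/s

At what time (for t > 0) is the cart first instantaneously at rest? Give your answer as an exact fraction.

v changes sign on 0–1 s (from 11 to -4); the graph is linear there, so v = 0 at t = 0 + (-11)·(1 − 0)/(-4 − 11) = 11/15 s.

t = 11/15 s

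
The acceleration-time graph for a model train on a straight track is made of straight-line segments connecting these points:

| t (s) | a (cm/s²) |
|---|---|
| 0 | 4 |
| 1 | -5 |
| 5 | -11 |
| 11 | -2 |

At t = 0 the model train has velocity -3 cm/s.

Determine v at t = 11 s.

Δv equals the area under the a-t graph; then v = v₀ + Δv.
0–1 s: ½(4 + -5)(1) = -0.5 cm/s
1–5 s: ½(-5 + -11)(4) = -32 cm/s
5–11 s: ½(-11 + -2)(6) = -39 cm/s
Δv = -71.5 cm/s, so v(11) = -3 + (-71.5) = -74.5 cm/s.

-74.5 cm/s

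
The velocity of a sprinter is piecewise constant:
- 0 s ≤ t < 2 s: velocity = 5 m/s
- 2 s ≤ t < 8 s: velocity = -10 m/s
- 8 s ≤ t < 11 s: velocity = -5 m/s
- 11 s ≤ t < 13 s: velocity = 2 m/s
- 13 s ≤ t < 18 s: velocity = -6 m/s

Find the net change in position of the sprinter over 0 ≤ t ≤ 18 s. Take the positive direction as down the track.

Net displacement equals the area under the velocity-time graph (areas below the axis count negative).
0–2 s: 5 × 2 = 10 m
2–8 s: -10 × 6 = -60 m
8–11 s: -5 × 3 = -15 m
11–13 s: 2 × 2 = 4 m
13–18 s: -6 × 5 = -30 m
Net displacement = -91 m

-91 m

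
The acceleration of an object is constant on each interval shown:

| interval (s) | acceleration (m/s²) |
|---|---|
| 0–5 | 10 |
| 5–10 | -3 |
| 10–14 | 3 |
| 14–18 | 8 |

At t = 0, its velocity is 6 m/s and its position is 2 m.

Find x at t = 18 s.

On each constant-a segment, Δv = aΔt and Δx = v₀Δt + ½aΔt²; chain segment to segment.
0–5 s: v starts 6 m/s; Δx = 6·5 + ½·10·5² = 155 m; v ends 56 m/s.
5–10 s: v starts 56 m/s; Δx = 56·5 + ½·-3·5² = 242.5 m; v ends 41 m/s.
10–14 s: v starts 41 m/s; Δx = 41·4 + ½·3·4² = 188 m; v ends 53 m/s.
14–18 s: v starts 53 m/s; Δx = 53·4 + ½·8·4² = 276 m; v ends 85 m/s.
x(18) = 2 + Σ Δx = 863.5 m.

863.5 m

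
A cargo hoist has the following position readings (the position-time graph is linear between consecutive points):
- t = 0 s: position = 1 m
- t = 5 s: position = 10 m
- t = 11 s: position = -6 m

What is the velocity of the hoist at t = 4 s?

Velocity is the slope of the x-t graph on 0–5 s: (10 − 1)/(5 − 0) = 1.8 m/s.

1.8 m/s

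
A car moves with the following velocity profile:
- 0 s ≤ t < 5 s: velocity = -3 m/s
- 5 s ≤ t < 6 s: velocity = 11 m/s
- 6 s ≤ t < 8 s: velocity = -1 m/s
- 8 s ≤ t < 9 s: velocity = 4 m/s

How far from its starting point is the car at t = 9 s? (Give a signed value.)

-2 m

Displacement is the signed area under the v-t curve.
0–5 s: -3 × 5 = -15 m
5–6 s: 11 × 1 = 11 m
6–8 s: -1 × 2 = -2 m
8–9 s: 4 × 1 = 4 m
Net displacement = -2 m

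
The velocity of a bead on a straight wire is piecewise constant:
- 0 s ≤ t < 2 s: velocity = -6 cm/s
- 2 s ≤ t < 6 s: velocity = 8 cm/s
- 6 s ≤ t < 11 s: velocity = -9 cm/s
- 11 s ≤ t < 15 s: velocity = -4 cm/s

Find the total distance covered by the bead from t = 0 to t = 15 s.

Total distance travelled is ∫|v| dt — sum the magnitudes of each area piece.
0–2 s: |-6| × 2 = 12 cm
2–6 s: |8| × 4 = 32 cm
6–11 s: |-9| × 5 = 45 cm
11–15 s: |-4| × 4 = 16 cm
Total distance = 105 cm

105 cm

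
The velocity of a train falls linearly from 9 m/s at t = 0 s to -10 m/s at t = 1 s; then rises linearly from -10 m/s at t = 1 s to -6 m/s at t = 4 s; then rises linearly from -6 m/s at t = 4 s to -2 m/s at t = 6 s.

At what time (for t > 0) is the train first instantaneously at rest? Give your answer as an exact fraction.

v changes sign on 0–1 s (from 9 to -10); the graph is linear there, so v = 0 at t = 0 + (-9)·(1 − 0)/(-10 − 9) = 9/19 s.

t = 9/19 s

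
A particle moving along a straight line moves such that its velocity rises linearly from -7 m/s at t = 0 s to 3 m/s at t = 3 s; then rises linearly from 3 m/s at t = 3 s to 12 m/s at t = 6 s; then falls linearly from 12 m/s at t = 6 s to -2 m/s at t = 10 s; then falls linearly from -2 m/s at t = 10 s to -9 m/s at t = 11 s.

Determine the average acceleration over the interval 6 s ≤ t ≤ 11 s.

Average acceleration = Δv/Δt = (-9 − 12)/(11 − 6) = -4.2 m/s².

-4.2 m/s²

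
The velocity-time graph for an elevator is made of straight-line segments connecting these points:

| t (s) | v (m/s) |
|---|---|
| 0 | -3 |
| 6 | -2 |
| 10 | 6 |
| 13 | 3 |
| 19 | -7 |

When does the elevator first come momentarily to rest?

v changes sign on 6–10 s (from -2 to 6); the graph is linear there, so v = 0 at t = 6 + (2)·(10 − 6)/(6 − -2) = 7 s.

t = 7 s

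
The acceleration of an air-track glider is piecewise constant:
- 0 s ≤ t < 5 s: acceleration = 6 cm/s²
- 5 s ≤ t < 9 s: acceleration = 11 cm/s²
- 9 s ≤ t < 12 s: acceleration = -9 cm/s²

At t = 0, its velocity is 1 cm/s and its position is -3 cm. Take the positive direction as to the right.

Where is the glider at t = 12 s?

473.5 cm

On each constant-a segment, Δv = aΔt and Δx = v₀Δt + ½aΔt²; chain segment to segment.
0–5 s: v starts 1 cm/s; Δx = 1·5 + ½·6·5² = 80 cm; v ends 31 cm/s.
5–9 s: v starts 31 cm/s; Δx = 31·4 + ½·11·4² = 212 cm; v ends 75 cm/s.
9–12 s: v starts 75 cm/s; Δx = 75·3 + ½·-9·3² = 184.5 cm; v ends 48 cm/s.
x(12) = -3 + Σ Δx = 473.5 cm.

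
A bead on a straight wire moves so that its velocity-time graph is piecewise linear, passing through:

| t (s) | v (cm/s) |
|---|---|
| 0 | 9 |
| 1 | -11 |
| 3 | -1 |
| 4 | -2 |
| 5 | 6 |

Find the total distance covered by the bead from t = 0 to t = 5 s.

21.05 cm

Total distance travelled is ∫|v| dt — sum the magnitudes of each area piece.
0–1 s: v = 0 at t = 0.45 s; triangle areas 2.025 + 3.025 = 5.05 cm
1–3 s: |½(-11 + -1)(2)| = 12 cm
3–4 s: |½(-1 + -2)(1)| = 1.5 cm
4–5 s: v = 0 at t = 4.25 s; triangle areas 0.25 + 2.25 = 2.5 cm
Total distance = 21.05 cm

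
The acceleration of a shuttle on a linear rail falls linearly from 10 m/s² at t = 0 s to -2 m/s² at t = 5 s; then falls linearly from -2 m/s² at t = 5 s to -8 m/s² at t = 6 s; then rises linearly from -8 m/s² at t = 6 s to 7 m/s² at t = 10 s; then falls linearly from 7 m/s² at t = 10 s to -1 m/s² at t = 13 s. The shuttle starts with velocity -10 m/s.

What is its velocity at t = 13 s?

Δv equals the area under the a-t graph; then v = v₀ + Δv.
0–5 s: ½(10 + -2)(5) = 20 m/s
5–6 s: ½(-2 + -8)(1) = -5 m/s
6–10 s: ½(-8 + 7)(4) = -2 m/s
10–13 s: ½(7 + -1)(3) = 9 m/s
Δv = 22 m/s, so v(13) = -10 + (22) = 12 m/s.

12 m/s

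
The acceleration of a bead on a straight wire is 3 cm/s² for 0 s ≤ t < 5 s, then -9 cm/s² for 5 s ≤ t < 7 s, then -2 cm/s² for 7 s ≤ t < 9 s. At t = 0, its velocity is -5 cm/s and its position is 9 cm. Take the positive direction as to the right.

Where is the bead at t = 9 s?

On each constant-a segment, Δv = aΔt and Δx = v₀Δt + ½aΔt²; chain segment to segment.
0–5 s: v starts -5 cm/s; Δx = -5·5 + ½·3·5² = 12.5 cm; v ends 10 cm/s.
5–7 s: v starts 10 cm/s; Δx = 10·2 + ½·-9·2² = 2 cm; v ends -8 cm/s.
7–9 s: v starts -8 cm/s; Δx = -8·2 + ½·-2·2² = -20 cm; v ends -12 cm/s.
x(9) = 9 + Σ Δx = 3.5 cm.

3.5 cm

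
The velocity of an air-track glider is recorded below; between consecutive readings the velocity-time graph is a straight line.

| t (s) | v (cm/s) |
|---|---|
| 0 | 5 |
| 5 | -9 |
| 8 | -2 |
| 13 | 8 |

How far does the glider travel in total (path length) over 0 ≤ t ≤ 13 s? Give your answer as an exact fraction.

Total distance travelled is ∫|v| dt — sum the magnitudes of each area piece.
0–5 s: v = 0 at t = 25/14 s; triangle areas 125/28 + 405/28 = 265/14 cm
5–8 s: |½(-9 + -2)(3)| = 16.5 cm
8–13 s: v = 0 at t = 9 s; triangle areas 1 + 16 = 17 cm
Total distance = 367/7 cm

367/7 cm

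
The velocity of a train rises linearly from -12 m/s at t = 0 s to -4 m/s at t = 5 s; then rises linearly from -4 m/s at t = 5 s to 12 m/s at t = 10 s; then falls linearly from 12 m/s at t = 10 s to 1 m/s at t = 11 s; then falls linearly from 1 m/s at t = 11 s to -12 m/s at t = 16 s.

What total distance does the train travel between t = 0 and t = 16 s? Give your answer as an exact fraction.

Total distance travelled is ∫|v| dt — sum the magnitudes of each area piece.
0–5 s: |½(-12 + -4)(5)| = 40 m
5–10 s: v = 0 at t = 6.25 s; triangle areas 2.5 + 22.5 = 25 m
10–11 s: |½(12 + 1)(1)| = 6.5 m
11–16 s: v = 0 at t = 148/13 s; triangle areas 5/26 + 360/13 = 725/26 m
Total distance = 1292/13 m

1292/13 m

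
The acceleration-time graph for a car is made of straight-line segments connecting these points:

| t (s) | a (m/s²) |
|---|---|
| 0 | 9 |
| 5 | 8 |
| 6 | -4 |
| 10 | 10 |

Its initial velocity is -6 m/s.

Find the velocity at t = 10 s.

50.5 m/s

Δv equals the area under the a-t graph; then v = v₀ + Δv.
0–5 s: ½(9 + 8)(5) = 42.5 m/s
5–6 s: ½(8 + -4)(1) = 2 m/s
6–10 s: ½(-4 + 10)(4) = 12 m/s
Δv = 56.5 m/s, so v(10) = -6 + (56.5) = 50.5 m/s.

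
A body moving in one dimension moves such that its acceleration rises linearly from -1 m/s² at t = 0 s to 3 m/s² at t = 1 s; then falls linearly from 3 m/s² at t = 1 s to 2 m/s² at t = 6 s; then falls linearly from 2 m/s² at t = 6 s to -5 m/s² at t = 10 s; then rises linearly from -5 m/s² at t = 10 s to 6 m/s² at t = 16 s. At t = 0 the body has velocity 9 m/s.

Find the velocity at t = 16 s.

Δv equals the area under the a-t graph; then v = v₀ + Δv.
0–1 s: ½(-1 + 3)(1) = 1 m/s
1–6 s: ½(3 + 2)(5) = 12.5 m/s
6–10 s: ½(2 + -5)(4) = -6 m/s
10–16 s: ½(-5 + 6)(6) = 3 m/s
Δv = 10.5 m/s, so v(16) = 9 + (10.5) = 19.5 m/s.

19.5 m/s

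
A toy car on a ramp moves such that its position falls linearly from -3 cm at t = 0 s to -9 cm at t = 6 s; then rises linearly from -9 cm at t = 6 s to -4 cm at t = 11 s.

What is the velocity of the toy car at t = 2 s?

Velocity is the slope of the x-t graph on 0–6 s: (-9 − -3)/(6 − 0) = -1 cm/s.

-1 cm/s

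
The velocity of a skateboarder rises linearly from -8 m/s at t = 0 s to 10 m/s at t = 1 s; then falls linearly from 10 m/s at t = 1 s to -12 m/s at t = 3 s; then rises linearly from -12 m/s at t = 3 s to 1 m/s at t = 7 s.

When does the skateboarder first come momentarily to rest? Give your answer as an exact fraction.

t = 4/9 s

v changes sign on 0–1 s (from -8 to 10); the graph is linear there, so v = 0 at t = 0 + (8)·(1 − 0)/(10 − -8) = 4/9 s.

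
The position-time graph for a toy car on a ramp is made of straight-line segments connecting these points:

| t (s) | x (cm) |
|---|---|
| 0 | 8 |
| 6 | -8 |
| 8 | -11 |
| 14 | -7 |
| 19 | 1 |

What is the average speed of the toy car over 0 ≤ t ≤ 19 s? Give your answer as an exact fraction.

31/19 cm/s

Average speed = (total path length)/(elapsed time); on a piecewise-linear x-t graph the path length is Σ|Δx|.
0–6 s: |Δx| = |-8 − 8| = 16 cm
6–8 s: |Δx| = |-11 − -8| = 3 cm
8–14 s: |Δx| = |-7 − -11| = 4 cm
14–19 s: |Δx| = |1 − -7| = 8 cm
Total path = 31 cm; average speed = 31/19 = 31/19 cm/s.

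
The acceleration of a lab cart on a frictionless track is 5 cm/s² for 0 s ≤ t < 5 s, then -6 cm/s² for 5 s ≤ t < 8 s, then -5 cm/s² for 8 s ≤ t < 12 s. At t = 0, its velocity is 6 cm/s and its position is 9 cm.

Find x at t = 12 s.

On each constant-a segment, Δv = aΔt and Δx = v₀Δt + ½aΔt²; chain segment to segment.
0–5 s: v starts 6 cm/s; Δx = 6·5 + ½·5·5² = 92.5 cm; v ends 31 cm/s.
5–8 s: v starts 31 cm/s; Δx = 31·3 + ½·-6·3² = 66 cm; v ends 13 cm/s.
8–12 s: v starts 13 cm/s; Δx = 13·4 + ½·-5·4² = 12 cm; v ends -7 cm/s.
x(12) = 9 + Σ Δx = 179.5 cm.

179.5 cm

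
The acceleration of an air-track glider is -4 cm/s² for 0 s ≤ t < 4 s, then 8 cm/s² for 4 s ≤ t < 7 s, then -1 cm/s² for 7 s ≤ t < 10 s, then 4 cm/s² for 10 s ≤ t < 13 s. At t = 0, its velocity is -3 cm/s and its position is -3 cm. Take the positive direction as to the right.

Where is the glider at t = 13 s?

On each constant-a segment, Δv = aΔt and Δx = v₀Δt + ½aΔt²; chain segment to segment.
0–4 s: v starts -3 cm/s; Δx = -3·4 + ½·-4·4² = -44 cm; v ends -19 cm/s.
4–7 s: v starts -19 cm/s; Δx = -19·3 + ½·8·3² = -21 cm; v ends 5 cm/s.
7–10 s: v starts 5 cm/s; Δx = 5·3 + ½·-1·3² = 10.5 cm; v ends 2 cm/s.
10–13 s: v starts 2 cm/s; Δx = 2·3 + ½·4·3² = 24 cm; v ends 14 cm/s.
x(13) = -3 + Σ Δx = -33.5 cm.

-33.5 cm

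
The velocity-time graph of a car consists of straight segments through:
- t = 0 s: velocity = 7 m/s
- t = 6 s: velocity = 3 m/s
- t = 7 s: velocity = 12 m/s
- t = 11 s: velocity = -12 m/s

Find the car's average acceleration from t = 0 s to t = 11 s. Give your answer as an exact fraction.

-19/11 m/s²

Average acceleration = Δv/Δt = (-12 − 7)/(11 − 0) = -19/11 m/s².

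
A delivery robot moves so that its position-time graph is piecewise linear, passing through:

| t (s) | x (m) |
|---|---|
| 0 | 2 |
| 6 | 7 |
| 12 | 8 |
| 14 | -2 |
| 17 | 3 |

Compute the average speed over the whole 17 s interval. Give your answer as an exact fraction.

Average speed = (total path length)/(elapsed time); on a piecewise-linear x-t graph the path length is Σ|Δx|.
0–6 s: |Δx| = |7 − 2| = 5 m
6–12 s: |Δx| = |8 − 7| = 1 m
12–14 s: |Δx| = |-2 − 8| = 10 m
14–17 s: |Δx| = |3 − -2| = 5 m
Total path = 21 m; average speed = 21/17 = 21/17 m/s.

21/17 m/s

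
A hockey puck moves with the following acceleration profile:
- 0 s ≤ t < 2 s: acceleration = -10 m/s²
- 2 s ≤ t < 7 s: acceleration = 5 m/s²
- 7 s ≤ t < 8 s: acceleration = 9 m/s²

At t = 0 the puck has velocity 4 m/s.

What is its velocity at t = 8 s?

Δv equals the area under the a-t graph; then v = v₀ + Δv.
0–2 s: -10 × 2 = -20 m/s
2–7 s: 5 × 5 = 25 m/s
7–8 s: 9 × 1 = 9 m/s
Δv = 14 m/s, so v(8) = 4 + (14) = 18 m/s.

18 m/s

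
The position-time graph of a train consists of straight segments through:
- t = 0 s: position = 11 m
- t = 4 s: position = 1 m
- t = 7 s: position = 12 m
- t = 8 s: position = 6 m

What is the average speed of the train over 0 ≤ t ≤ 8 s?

Average speed = (total path length)/(elapsed time); on a piecewise-linear x-t graph the path length is Σ|Δx|.
0–4 s: |Δx| = |1 − 11| = 10 m
4–7 s: |Δx| = |12 − 1| = 11 m
7–8 s: |Δx| = |6 − 12| = 6 m
Total path = 27 m; average speed = 27/8 = 3.375 m/s.

3.375 m/s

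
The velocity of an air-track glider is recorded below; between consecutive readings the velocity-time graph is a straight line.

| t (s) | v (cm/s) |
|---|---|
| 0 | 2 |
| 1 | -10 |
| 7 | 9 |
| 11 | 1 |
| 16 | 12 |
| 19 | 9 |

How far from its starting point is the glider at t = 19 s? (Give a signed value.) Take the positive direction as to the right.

77 cm

Displacement is the signed area under the v-t curve.
0–1 s: ½(2 + -10)(1) = -4 cm
1–7 s: ½(-10 + 9)(6) = -3 cm
7–11 s: ½(9 + 1)(4) = 20 cm
11–16 s: ½(1 + 12)(5) = 32.5 cm
16–19 s: ½(12 + 9)(3) = 31.5 cm
Net displacement = 77 cm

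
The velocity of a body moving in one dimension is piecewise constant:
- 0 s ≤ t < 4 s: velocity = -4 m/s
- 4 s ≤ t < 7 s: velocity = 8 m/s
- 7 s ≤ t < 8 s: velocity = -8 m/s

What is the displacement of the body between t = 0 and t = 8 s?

0 m

Net displacement equals the area under the velocity-time graph (areas below the axis count negative).
0–4 s: -4 × 4 = -16 m
4–7 s: 8 × 3 = 24 m
7–8 s: -8 × 1 = -8 m
Net displacement = 0 m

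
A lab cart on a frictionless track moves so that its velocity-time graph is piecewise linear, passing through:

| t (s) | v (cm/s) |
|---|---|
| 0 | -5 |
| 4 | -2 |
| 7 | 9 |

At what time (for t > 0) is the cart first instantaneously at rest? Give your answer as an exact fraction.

t = 50/11 s

v changes sign on 4–7 s (from -2 to 9); the graph is linear there, so v = 0 at t = 4 + (2)·(7 − 4)/(9 − -2) = 50/11 s.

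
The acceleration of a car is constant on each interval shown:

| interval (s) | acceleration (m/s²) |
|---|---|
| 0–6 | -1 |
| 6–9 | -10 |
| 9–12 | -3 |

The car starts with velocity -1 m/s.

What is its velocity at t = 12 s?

-46 m/s

Δv equals the area under the a-t graph; then v = v₀ + Δv.
0–6 s: -1 × 6 = -6 m/s
6–9 s: -10 × 3 = -30 m/s
9–12 s: -3 × 3 = -9 m/s
Δv = -45 m/s, so v(12) = -1 + (-45) = -46 m/s.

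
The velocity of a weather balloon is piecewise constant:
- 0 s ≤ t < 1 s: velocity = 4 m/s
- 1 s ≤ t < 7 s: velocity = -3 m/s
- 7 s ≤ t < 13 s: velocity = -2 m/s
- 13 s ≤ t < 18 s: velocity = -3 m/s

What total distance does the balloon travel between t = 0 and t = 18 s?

Distance (not displacement) is the total path length: add the absolute areas under v-t.
0–1 s: |4| × 1 = 4 m
1–7 s: |-3| × 6 = 18 m
7–13 s: |-2| × 6 = 12 m
13–18 s: |-3| × 5 = 15 m
Total distance = 49 m

49 m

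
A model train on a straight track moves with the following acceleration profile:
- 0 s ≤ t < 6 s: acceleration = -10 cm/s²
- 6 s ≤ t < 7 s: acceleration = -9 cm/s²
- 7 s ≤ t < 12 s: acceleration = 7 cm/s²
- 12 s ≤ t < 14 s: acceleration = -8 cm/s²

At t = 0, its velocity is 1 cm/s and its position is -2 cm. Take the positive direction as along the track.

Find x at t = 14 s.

On each constant-a segment, Δv = aΔt and Δx = v₀Δt + ½aΔt²; chain segment to segment.
0–6 s: v starts 1 cm/s; Δx = 1·6 + ½·-10·6² = -174 cm; v ends -59 cm/s.
6–7 s: v starts -59 cm/s; Δx = -59·1 + ½·-9·1² = -63.5 cm; v ends -68 cm/s.
7–12 s: v starts -68 cm/s; Δx = -68·5 + ½·7·5² = -252.5 cm; v ends -33 cm/s.
12–14 s: v starts -33 cm/s; Δx = -33·2 + ½·-8·2² = -82 cm; v ends -49 cm/s.
x(14) = -2 + Σ Δx = -574 cm.

-574 cm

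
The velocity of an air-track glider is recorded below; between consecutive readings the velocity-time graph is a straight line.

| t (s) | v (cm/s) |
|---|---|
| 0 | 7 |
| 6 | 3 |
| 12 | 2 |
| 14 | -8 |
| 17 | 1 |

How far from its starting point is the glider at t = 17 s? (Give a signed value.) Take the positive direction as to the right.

Net displacement equals the area under the velocity-time graph (areas below the axis count negative).
0–6 s: ½(7 + 3)(6) = 30 cm
6–12 s: ½(3 + 2)(6) = 15 cm
12–14 s: ½(2 + -8)(2) = -6 cm
14–17 s: ½(-8 + 1)(3) = -10.5 cm
Net displacement = 28.5 cm

28.5 cm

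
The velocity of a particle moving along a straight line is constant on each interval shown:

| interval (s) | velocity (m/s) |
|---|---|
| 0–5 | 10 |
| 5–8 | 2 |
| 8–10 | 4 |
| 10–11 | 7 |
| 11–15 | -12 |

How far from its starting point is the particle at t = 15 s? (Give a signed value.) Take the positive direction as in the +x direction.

23 m

Net displacement equals the area under the velocity-time graph (areas below the axis count negative).
0–5 s: 10 × 5 = 50 m
5–8 s: 2 × 3 = 6 m
8–10 s: 4 × 2 = 8 m
10–11 s: 7 × 1 = 7 m
11–15 s: -12 × 4 = -48 m
Net displacement = 23 m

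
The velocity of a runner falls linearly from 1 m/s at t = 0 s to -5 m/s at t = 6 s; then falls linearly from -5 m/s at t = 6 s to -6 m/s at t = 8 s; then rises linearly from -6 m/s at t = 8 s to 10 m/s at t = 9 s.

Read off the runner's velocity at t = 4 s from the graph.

-3 m/s

On 0–6 s the graph is linear from 1 to -5 m/s: v(4) = 1 + (-5 − 1)·(4 − 0)/(6 − 0) = -3 m/s.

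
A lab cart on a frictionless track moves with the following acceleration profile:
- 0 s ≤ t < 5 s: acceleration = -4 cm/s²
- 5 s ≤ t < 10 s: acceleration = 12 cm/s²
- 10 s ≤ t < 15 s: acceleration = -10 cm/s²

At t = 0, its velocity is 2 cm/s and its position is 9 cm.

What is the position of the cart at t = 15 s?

On each constant-a segment, Δv = aΔt and Δx = v₀Δt + ½aΔt²; chain segment to segment.
0–5 s: v starts 2 cm/s; Δx = 2·5 + ½·-4·5² = -40 cm; v ends -18 cm/s.
5–10 s: v starts -18 cm/s; Δx = -18·5 + ½·12·5² = 60 cm; v ends 42 cm/s.
10–15 s: v starts 42 cm/s; Δx = 42·5 + ½·-10·5² = 85 cm; v ends -8 cm/s.
x(15) = 9 + Σ Δx = 114 cm.

114 cm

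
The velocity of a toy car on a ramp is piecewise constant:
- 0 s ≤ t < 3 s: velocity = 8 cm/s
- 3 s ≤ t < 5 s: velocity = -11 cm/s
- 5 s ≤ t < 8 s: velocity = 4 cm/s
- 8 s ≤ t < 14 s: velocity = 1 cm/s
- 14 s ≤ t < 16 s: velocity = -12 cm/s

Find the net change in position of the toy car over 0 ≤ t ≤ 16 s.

Net displacement equals the area under the velocity-time graph (areas below the axis count negative).
0–3 s: 8 × 3 = 24 cm
3–5 s: -11 × 2 = -22 cm
5–8 s: 4 × 3 = 12 cm
8–14 s: 1 × 6 = 6 cm
14–16 s: -12 × 2 = -24 cm
Net displacement = -4 cm

-4 cm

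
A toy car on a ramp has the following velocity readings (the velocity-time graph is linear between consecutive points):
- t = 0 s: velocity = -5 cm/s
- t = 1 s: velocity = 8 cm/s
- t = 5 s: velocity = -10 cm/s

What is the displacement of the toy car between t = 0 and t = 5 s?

Net displacement equals the area under the velocity-time graph (areas below the axis count negative).
0–1 s: ½(-5 + 8)(1) = 1.5 cm
1–5 s: ½(8 + -10)(4) = -4 cm
Net displacement = -2.5 cm

-2.5 cm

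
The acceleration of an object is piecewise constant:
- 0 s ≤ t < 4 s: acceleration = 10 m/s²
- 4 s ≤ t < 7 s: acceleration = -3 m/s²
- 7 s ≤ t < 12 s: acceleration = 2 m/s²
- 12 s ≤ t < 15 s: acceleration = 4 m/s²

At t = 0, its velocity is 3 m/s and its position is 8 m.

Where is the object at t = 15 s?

On each constant-a segment, Δv = aΔt and Δx = v₀Δt + ½aΔt²; chain segment to segment.
0–4 s: v starts 3 m/s; Δx = 3·4 + ½·10·4² = 92 m; v ends 43 m/s.
4–7 s: v starts 43 m/s; Δx = 43·3 + ½·-3·3² = 115.5 m; v ends 34 m/s.
7–12 s: v starts 34 m/s; Δx = 34·5 + ½·2·5² = 195 m; v ends 44 m/s.
12–15 s: v starts 44 m/s; Δx = 44·3 + ½·4·3² = 150 m; v ends 56 m/s.
x(15) = 8 + Σ Δx = 560.5 m.

560.5 m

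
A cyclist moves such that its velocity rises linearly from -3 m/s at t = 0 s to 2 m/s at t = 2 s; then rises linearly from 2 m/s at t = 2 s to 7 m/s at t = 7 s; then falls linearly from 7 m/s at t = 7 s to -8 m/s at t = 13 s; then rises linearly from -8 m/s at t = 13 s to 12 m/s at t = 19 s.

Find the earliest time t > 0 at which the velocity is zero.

v changes sign on 0–2 s (from -3 to 2); the graph is linear there, so v = 0 at t = 0 + (3)·(2 − 0)/(2 − -3) = 1.2 s.

t = 1.2 s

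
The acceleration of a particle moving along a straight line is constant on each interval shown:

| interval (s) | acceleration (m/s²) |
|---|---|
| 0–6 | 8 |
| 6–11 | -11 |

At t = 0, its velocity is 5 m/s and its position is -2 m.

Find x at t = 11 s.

On each constant-a segment, Δv = aΔt and Δx = v₀Δt + ½aΔt²; chain segment to segment.
0–6 s: v starts 5 m/s; Δx = 5·6 + ½·8·6² = 174 m; v ends 53 m/s.
6–11 s: v starts 53 m/s; Δx = 53·5 + ½·-11·5² = 127.5 m; v ends -2 m/s.
x(11) = -2 + Σ Δx = 299.5 m.

299.5 m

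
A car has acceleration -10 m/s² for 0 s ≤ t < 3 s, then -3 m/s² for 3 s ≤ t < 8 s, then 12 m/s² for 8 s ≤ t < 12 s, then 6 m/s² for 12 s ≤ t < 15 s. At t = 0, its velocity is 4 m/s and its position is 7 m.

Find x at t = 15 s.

On each constant-a segment, Δv = aΔt and Δx = v₀Δt + ½aΔt²; chain segment to segment.
0–3 s: v starts 4 m/s; Δx = 4·3 + ½·-10·3² = -33 m; v ends -26 m/s.
3–8 s: v starts -26 m/s; Δx = -26·5 + ½·-3·5² = -167.5 m; v ends -41 m/s.
8–12 s: v starts -41 m/s; Δx = -41·4 + ½·12·4² = -68 m; v ends 7 m/s.
12–15 s: v starts 7 m/s; Δx = 7·3 + ½·6·3² = 48 m; v ends 25 m/s.
x(15) = 7 + Σ Δx = -213.5 m.

-213.5 m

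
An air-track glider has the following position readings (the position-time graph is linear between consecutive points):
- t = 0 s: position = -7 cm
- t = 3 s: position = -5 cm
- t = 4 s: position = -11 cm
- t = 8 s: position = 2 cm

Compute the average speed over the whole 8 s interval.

2.625 cm/s

Average speed = (total path length)/(elapsed time); on a piecewise-linear x-t graph the path length is Σ|Δx|.
0–3 s: |Δx| = |-5 − -7| = 2 cm
3–4 s: |Δx| = |-11 − -5| = 6 cm
4–8 s: |Δx| = |2 − -11| = 13 cm
Total path = 21 cm; average speed = 21/8 = 2.625 cm/s.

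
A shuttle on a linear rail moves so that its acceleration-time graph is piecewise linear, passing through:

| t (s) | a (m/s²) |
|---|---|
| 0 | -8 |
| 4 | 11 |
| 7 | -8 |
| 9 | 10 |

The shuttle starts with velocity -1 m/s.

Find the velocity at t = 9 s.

11.5 m/s

Δv equals the area under the a-t graph; then v = v₀ + Δv.
0–4 s: ½(-8 + 11)(4) = 6 m/s
4–7 s: ½(11 + -8)(3) = 4.5 m/s
7–9 s: ½(-8 + 10)(2) = 2 m/s
Δv = 12.5 m/s, so v(9) = -1 + (12.5) = 11.5 m/s.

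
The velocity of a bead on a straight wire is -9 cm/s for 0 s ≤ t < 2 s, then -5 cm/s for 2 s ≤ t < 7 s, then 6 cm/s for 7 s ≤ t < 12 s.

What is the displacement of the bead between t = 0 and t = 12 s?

-13 cm

Displacement is the signed area under the v-t curve.
0–2 s: -9 × 2 = -18 cm
2–7 s: -5 × 5 = -25 cm
7–12 s: 6 × 5 = 30 cm
Net displacement = -13 cm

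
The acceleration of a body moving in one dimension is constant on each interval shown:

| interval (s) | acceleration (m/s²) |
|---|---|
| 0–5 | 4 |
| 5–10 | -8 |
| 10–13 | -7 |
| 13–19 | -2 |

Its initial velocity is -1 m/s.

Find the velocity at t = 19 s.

Δv equals the area under the a-t graph; then v = v₀ + Δv.
0–5 s: 4 × 5 = 20 m/s
5–10 s: -8 × 5 = -40 m/s
10–13 s: -7 × 3 = -21 m/s
13–19 s: -2 × 6 = -12 m/s
Δv = -53 m/s, so v(19) = -1 + (-53) = -54 m/s.

-54 m/s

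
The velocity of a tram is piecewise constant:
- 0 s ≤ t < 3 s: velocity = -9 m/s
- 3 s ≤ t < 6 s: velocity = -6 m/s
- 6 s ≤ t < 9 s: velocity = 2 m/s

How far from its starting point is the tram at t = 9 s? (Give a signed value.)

Displacement is the signed area under the v-t curve.
0–3 s: -9 × 3 = -27 m
3–6 s: -6 × 3 = -18 m
6–9 s: 2 × 3 = 6 m
Net displacement = -39 m

-39 m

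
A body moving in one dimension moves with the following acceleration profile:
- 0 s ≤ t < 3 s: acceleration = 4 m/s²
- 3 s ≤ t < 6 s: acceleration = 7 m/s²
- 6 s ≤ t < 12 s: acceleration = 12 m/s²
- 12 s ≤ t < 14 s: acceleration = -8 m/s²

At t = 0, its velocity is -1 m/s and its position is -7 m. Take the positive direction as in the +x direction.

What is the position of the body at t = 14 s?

672.5 m

On each constant-a segment, Δv = aΔt and Δx = v₀Δt + ½aΔt²; chain segment to segment.
0–3 s: v starts -1 m/s; Δx = -1·3 + ½·4·3² = 15 m; v ends 11 m/s.
3–6 s: v starts 11 m/s; Δx = 11·3 + ½·7·3² = 64.5 m; v ends 32 m/s.
6–12 s: v starts 32 m/s; Δx = 32·6 + ½·12·6² = 408 m; v ends 104 m/s.
12–14 s: v starts 104 m/s; Δx = 104·2 + ½·-8·2² = 192 m; v ends 88 m/s.
x(14) = -7 + Σ Δx = 672.5 m.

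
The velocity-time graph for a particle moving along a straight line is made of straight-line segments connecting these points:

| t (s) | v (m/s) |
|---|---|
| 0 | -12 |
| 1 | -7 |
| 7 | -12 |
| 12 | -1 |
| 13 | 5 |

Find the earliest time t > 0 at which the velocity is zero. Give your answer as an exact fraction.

t = 73/6 s

v changes sign on 12–13 s (from -1 to 5); the graph is linear there, so v = 0 at t = 12 + (1)·(13 − 12)/(5 − -1) = 73/6 s.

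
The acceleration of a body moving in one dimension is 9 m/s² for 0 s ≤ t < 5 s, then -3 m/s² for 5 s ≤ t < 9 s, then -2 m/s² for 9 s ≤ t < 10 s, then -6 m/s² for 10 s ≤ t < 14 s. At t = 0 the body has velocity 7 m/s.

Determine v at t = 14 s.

14 m/s

Δv equals the area under the a-t graph; then v = v₀ + Δv.
0–5 s: 9 × 5 = 45 m/s
5–9 s: -3 × 4 = -12 m/s
9–10 s: -2 × 1 = -2 m/s
10–14 s: -6 × 4 = -24 m/s
Δv = 7 m/s, so v(14) = 7 + (7) = 14 m/s.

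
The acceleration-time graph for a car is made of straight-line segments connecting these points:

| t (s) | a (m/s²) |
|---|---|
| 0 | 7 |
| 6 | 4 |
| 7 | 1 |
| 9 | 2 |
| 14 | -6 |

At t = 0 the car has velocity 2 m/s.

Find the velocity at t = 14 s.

30.5 m/s

Δv equals the area under the a-t graph; then v = v₀ + Δv.
0–6 s: ½(7 + 4)(6) = 33 m/s
6–7 s: ½(4 + 1)(1) = 2.5 m/s
7–9 s: ½(1 + 2)(2) = 3 m/s
9–14 s: ½(2 + -6)(5) = -10 m/s
Δv = 28.5 m/s, so v(14) = 2 + (28.5) = 30.5 m/s.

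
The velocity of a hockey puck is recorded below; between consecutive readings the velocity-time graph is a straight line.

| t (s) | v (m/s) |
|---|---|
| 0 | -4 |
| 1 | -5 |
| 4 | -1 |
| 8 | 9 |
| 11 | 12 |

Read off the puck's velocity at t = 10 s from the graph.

On 8–11 s the graph is linear from 9 to 12 m/s: v(10) = 9 + (12 − 9)·(10 − 8)/(11 − 8) = 11 m/s.

11 m/s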